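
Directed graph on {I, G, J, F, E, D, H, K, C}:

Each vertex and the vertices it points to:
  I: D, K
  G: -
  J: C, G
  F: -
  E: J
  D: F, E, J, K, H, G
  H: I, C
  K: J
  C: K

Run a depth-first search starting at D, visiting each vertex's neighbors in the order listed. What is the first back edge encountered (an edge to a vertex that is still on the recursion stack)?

K->J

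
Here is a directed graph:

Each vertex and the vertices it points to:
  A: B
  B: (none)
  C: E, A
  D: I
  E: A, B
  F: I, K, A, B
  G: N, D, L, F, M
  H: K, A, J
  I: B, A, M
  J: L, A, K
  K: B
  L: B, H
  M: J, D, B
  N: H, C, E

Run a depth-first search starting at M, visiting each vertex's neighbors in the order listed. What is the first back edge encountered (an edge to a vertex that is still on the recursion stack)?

H->J

DFS from M (visiting each vertex's neighbors in the order listed); mark gray on enter, black on exit:
M gray
  J gray
    L gray
      B gray
      B black
      H gray
        K gray
          K→B: B black — skip
        K black
        A gray
          A→B: B black — skip
        A black
        H→J: J is gray → back edge
First back edge: H → J.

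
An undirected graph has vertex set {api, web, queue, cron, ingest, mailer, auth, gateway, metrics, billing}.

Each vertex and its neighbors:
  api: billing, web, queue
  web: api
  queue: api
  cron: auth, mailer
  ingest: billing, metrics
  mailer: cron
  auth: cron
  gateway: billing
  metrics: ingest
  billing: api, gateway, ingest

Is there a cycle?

DFS, tracking each vertex's parent; an edge to a visited non-parent vertex closes a cycle.
Start from api:
visit api (parent –)
  visit billing (parent api)
    billing–api: parent, skip
    visit gateway (parent billing)
      gateway–billing: parent, skip
    visit ingest (parent billing)
      ingest–billing: parent, skip
      visit metrics (parent ingest)
        metrics–ingest: parent, skip
  visit web (parent api)
    web–api: parent, skip
  visit queue (parent api)
    queue–api: parent, skip
visit cron (parent –)
  visit auth (parent cron)
    auth–cron: parent, skip
  visit mailer (parent cron)
    mailer–cron: parent, skip
No non-parent visited neighbor found — the graph is a forest.

No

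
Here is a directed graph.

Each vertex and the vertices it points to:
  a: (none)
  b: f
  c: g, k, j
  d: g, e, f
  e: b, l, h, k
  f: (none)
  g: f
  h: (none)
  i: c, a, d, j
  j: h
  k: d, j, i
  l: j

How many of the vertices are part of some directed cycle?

5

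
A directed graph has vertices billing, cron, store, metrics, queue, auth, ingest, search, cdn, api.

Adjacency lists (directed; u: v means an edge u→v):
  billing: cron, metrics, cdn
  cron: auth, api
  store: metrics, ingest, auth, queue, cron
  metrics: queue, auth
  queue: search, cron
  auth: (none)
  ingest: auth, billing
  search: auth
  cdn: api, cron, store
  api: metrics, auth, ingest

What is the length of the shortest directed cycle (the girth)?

4

For each vertex v, BFS finds the shortest path from v back to v.
The shortest such closed walk is billing → cron → api → ingest → billing, length 4.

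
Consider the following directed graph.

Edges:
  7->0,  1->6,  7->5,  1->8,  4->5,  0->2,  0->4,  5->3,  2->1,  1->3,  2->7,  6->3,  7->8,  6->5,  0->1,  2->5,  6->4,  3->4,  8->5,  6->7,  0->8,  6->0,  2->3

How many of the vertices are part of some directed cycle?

A vertex is on a directed cycle iff it belongs to a strongly connected component of size ≥ 2 (or has a self-loop).
The vertices on cycles are {0, 1, 2, 3, 4, 5, 6, 7} — 8 in total.

8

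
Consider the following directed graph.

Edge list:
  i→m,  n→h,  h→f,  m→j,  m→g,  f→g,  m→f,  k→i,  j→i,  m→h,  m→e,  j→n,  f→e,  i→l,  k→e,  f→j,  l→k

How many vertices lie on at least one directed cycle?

8

A vertex is on a directed cycle iff it belongs to a strongly connected component of size ≥ 2 (or has a self-loop).
The vertices on cycles are {f, h, i, j, k, l, m, n} — 8 in total.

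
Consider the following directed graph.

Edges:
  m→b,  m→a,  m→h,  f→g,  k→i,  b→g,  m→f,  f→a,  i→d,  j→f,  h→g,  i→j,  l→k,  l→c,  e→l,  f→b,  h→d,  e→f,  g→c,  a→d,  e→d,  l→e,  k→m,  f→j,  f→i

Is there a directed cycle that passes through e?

Yes

e is on a cycle iff e can reach itself via ≥1 edge.
e → l → e — yes.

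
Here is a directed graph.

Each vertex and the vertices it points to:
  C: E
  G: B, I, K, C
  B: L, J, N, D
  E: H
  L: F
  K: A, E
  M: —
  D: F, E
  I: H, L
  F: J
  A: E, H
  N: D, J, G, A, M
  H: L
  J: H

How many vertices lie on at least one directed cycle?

7

A vertex is on a directed cycle iff it belongs to a strongly connected component of size ≥ 2 (or has a self-loop).
The vertices on cycles are {B, F, G, H, J, L, N} — 7 in total.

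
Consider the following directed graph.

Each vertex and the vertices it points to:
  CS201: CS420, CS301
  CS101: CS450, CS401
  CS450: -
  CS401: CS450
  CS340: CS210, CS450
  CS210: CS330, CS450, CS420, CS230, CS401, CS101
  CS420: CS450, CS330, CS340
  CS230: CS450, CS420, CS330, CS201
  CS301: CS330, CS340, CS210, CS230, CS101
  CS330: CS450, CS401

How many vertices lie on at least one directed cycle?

6

A vertex is on a directed cycle iff it belongs to a strongly connected component of size ≥ 2 (or has a self-loop).
The vertices on cycles are {CS201, CS210, CS230, CS301, CS340, CS420} — 6 in total.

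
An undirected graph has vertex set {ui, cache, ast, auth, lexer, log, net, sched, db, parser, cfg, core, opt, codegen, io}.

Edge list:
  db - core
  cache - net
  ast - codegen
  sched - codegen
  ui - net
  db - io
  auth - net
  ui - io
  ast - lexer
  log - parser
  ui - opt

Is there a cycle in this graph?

No

DFS, tracking each vertex's parent; an edge to a visited non-parent vertex closes a cycle.
Start from ui:
visit ui (parent –)
  visit io (parent ui)
    visit db (parent io)
      visit core (parent db)
        core–db: parent, skip
      db–io: parent, skip
    io–ui: parent, skip
  visit net (parent ui)
    net–ui: parent, skip
    visit auth (parent net)
      auth–net: parent, skip
    visit cache (parent net)
      cache–net: parent, skip
  visit opt (parent ui)
    opt–ui: parent, skip
visit ast (parent –)
  visit codegen (parent ast)
    codegen–ast: parent, skip
    visit sched (parent codegen)
      sched–codegen: parent, skip
  visit lexer (parent ast)
    lexer–ast: parent, skip
visit log (parent –)
  visit parser (parent log)
    parser–log: parent, skip
visit cfg (parent –)
No non-parent visited neighbor found — the graph is a forest.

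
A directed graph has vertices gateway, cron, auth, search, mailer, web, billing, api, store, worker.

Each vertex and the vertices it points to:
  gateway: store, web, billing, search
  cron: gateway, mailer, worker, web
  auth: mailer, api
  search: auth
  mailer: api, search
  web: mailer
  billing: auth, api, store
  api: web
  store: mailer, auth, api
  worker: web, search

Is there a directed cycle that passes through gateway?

gateway lies on a cycle iff there is a path from gateway back to itself.
Exploring from gateway, it never reaches itself; equivalently, its strongly connected component is a singleton.

No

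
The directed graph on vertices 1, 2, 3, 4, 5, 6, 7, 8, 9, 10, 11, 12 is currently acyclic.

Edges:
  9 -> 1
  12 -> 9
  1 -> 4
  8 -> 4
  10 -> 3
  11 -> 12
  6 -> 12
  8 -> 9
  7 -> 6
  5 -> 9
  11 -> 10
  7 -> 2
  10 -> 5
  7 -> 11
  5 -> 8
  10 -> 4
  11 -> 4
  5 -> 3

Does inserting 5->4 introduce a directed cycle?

Adding 5→4 creates a cycle iff 4 can already reach 5.
Explore from 4: no path reaches 5. The graph stays acyclic.

No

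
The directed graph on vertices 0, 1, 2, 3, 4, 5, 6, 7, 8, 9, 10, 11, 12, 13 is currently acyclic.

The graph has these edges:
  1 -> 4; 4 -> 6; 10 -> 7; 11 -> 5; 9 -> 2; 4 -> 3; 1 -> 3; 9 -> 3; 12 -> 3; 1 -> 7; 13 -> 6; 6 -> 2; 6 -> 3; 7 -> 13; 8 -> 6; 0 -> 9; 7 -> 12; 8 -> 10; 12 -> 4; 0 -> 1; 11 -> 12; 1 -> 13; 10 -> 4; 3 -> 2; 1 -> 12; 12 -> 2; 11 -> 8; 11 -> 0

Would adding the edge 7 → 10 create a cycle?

Adding 7→10 creates a cycle iff 10 can already reach 7.
Path from 10: 10 → 7.
So 10 → … → 7 → 10 is a cycle.

Yes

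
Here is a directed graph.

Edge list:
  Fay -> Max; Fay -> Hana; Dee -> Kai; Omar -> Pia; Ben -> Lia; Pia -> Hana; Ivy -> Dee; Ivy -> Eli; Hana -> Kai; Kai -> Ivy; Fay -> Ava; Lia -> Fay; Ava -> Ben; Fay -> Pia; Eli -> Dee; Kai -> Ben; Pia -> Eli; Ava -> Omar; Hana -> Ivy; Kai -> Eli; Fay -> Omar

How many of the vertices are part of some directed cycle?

A vertex is on a directed cycle iff it belongs to a strongly connected component of size ≥ 2 (or has a self-loop).
The vertices on cycles are {Ava, Ben, Dee, Eli, Fay, Ivy, Kai, Lia, Pia, Hana, Omar} — 11 in total.

11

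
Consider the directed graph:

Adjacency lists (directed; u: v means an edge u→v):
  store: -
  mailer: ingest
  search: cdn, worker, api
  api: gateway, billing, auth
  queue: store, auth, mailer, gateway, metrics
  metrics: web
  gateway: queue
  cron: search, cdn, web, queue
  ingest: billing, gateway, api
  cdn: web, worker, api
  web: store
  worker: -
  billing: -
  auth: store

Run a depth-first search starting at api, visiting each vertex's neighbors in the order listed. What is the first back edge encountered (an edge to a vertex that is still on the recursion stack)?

DFS from api (visiting each vertex's neighbors in the order listed); mark gray on enter, black on exit:
api gray
  gateway gray
    queue gray
      store gray
      store black
      auth gray
        auth→store: store black — skip
      auth black
      mailer gray
        ingest gray
          billing gray
          billing black
          ingest→gateway: gateway is gray → back edge
First back edge: ingest → gateway.

ingest->gateway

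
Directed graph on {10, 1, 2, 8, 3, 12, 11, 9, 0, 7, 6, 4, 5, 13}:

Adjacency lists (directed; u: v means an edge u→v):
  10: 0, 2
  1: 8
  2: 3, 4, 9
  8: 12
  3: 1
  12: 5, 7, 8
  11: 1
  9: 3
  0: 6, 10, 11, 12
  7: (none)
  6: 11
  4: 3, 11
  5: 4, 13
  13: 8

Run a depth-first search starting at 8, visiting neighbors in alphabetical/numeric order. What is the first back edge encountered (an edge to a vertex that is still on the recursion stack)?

1->8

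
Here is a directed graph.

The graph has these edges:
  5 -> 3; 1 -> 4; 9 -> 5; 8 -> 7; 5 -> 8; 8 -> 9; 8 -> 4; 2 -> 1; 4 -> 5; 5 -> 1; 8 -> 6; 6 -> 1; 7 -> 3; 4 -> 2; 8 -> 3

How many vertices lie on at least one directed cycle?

7

A vertex is on a directed cycle iff it belongs to a strongly connected component of size ≥ 2 (or has a self-loop).
The vertices on cycles are {1, 2, 4, 5, 6, 8, 9} — 7 in total.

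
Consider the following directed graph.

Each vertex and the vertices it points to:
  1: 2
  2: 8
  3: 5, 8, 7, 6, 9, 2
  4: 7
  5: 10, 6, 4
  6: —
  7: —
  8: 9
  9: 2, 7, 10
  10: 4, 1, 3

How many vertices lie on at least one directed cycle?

7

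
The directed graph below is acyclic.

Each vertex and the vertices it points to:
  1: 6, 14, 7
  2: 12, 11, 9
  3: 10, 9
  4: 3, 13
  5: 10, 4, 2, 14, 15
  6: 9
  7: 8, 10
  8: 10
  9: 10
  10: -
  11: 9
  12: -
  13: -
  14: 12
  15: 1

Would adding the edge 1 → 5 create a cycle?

Yes

Adding 1→5 creates a cycle iff 5 can already reach 1.
Path from 5: 5 → 15 → 1.
So 5 → … → 1 → 5 is a cycle.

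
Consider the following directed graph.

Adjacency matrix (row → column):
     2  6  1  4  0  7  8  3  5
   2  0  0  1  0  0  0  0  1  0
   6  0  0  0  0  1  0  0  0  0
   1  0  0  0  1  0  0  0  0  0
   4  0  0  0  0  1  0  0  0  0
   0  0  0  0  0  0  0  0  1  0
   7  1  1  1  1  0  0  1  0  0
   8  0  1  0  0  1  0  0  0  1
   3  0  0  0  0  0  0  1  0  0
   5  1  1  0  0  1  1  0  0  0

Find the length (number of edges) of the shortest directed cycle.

3

For each vertex v, BFS finds the shortest path from v back to v.
The shortest such closed walk is 5 → 7 → 8 → 5, length 3.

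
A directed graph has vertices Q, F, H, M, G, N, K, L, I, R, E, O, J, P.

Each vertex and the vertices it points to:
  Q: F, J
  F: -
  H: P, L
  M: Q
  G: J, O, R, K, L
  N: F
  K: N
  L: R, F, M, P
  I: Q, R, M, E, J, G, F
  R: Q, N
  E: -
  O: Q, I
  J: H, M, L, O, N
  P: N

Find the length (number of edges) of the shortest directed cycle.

For each vertex v, BFS finds the shortest path from v back to v.
The shortest such closed walk is I → J → O → I, length 3.

3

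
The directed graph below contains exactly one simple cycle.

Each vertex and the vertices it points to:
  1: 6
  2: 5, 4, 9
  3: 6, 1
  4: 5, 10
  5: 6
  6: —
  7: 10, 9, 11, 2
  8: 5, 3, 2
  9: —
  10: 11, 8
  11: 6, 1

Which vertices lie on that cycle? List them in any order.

DFS with gray/black marking from 10:
10 gray
  11 gray
    6 gray
    6 black
    1 gray
      1→6: 6 black — skip
    1 black
  11 black
  8 gray
    5 gray
      5→6: 6 black — skip
    5 black
    3 gray
      3→6: 6 black — skip
      3→1: 1 black — skip
    3 black
    2 gray
      2→5: 5 black — skip
      4 gray
        4→5: 5 black — skip
        4→10: 10 is gray → back edge
Back edge closes the cycle 10 → 8 → 2 → 4 → 10; its vertices are {2, 4, 8, 10}.

2, 4, 8, 10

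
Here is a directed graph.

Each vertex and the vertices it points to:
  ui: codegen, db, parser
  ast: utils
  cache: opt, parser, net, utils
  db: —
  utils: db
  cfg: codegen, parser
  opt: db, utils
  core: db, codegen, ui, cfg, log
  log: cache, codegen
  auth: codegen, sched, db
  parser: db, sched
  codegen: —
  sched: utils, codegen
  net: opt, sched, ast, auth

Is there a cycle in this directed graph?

DFS with white/gray/black marking, starting from db:
db gray
db black
ui gray
  codegen gray
  codegen black
  ui→db: db black — skip
  parser gray
    parser→db: db black — skip
    sched gray
      utils gray
        utils→db: db black — skip
      utils black
      sched→codegen: codegen black — skip
    sched black
  parser black
ui black
ast gray
  ast→utils: utils black — skip
ast black
cache gray
  opt gray
    opt→db: db black — skip
    opt→utils: utils black — skip
  opt black
  cache→parser: parser black — skip
  net gray
    net→opt: opt black — skip
    net→sched: sched black — skip
    net→ast: ast black — skip
    auth gray
      auth→codegen: codegen black — skip
      auth→sched: sched black — skip
      auth→db: db black — skip
    auth black
  net black
  cache→utils: utils black — skip
cache black
cfg gray
  cfg→codegen: codegen black — skip
  cfg→parser: parser black — skip
cfg black
core gray
  core→db: db black — skip
  core→codegen: codegen black — skip
  core→ui: ui black — skip
  core→cfg: cfg black — skip
  log gray
    log→cache: cache black — skip
    log→codegen: codegen black — skip
  log black
core black
Every edge goes to a white or black vertex — no back edge, so the graph is acyclic.

No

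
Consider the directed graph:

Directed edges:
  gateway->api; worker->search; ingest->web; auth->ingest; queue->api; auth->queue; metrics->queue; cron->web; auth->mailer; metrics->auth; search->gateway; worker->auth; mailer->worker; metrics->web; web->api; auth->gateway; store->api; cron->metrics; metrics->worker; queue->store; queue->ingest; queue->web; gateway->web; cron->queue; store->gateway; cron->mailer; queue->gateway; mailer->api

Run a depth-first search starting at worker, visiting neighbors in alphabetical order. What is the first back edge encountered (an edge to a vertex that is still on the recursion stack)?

DFS from worker (visiting neighbors in alphabetical order); mark gray on enter, black on exit:
worker gray
  auth gray
    gateway gray
      api gray
      api black
      web gray
        web→api: api black — skip
      web black
    gateway black
    ingest gray
      ingest→web: web black — skip
    ingest black
    mailer gray
      mailer→api: api black — skip
      mailer→worker: worker is gray → back edge
First back edge: mailer → worker.

mailer->worker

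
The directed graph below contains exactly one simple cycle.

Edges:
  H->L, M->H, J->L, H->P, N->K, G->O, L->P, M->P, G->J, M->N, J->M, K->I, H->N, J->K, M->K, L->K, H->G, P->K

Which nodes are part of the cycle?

G, H, J, M

DFS with gray/black marking from H:
H gray
  G gray
    O gray
    O black
    J gray
      K gray
        I gray
        I black
      K black
      L gray
        L→K: K black — skip
        P gray
          P→K: K black — skip
        P black
      L black
      M gray
        M→K: K black — skip
        N gray
          N→K: K black — skip
        N black
        M→P: P black — skip
        M→H: H is gray → back edge
Back edge closes the cycle H → G → J → M → H; its vertices are {G, H, J, M}.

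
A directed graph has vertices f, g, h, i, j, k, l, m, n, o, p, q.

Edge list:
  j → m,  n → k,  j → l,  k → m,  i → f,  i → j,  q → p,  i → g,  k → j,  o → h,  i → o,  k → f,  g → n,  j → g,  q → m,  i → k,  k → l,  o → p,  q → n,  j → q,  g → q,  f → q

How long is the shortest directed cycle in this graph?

4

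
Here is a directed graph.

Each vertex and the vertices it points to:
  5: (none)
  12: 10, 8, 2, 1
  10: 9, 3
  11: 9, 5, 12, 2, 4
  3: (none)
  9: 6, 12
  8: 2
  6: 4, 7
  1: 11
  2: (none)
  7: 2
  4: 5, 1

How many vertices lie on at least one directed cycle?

7

A vertex is on a directed cycle iff it belongs to a strongly connected component of size ≥ 2 (or has a self-loop).
The vertices on cycles are {1, 4, 6, 9, 10, 11, 12} — 7 in total.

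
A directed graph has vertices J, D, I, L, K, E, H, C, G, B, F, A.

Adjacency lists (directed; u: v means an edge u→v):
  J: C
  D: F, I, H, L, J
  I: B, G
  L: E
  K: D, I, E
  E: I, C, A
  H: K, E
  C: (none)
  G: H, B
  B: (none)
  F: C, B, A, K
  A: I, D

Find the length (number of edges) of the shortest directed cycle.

For each vertex v, BFS finds the shortest path from v back to v.
The shortest such closed walk is D → H → K → D, length 3.

3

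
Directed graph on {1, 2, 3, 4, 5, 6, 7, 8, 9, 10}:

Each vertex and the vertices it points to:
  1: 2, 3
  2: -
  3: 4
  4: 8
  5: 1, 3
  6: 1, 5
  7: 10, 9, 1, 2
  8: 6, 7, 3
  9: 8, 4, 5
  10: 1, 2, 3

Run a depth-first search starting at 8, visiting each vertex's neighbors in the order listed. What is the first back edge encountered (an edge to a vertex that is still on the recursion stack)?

4->8

DFS from 8 (visiting each vertex's neighbors in the order listed); mark gray on enter, black on exit:
8 gray
  6 gray
    1 gray
      2 gray
      2 black
      3 gray
        4 gray
          4→8: 8 is gray → back edge
First back edge: 4 → 8.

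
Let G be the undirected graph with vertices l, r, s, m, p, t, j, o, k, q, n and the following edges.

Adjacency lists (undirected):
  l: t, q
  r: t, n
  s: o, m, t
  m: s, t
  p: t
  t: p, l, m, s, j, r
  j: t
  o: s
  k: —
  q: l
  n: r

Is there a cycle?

Yes

DFS, tracking each vertex's parent; an edge to a visited non-parent vertex closes a cycle.
Start from m:
visit m (parent –)
  visit s (parent m)
    visit o (parent s)
      o–s: parent, skip
    s–m: parent, skip
    visit t (parent s)
      visit p (parent t)
        p–t: parent, skip
      visit l (parent t)
        l–t: parent, skip
        visit q (parent l)
          q–l: parent, skip
      t–m: m visited and ≠ parent → cycle
Cycle: m – s – t – m.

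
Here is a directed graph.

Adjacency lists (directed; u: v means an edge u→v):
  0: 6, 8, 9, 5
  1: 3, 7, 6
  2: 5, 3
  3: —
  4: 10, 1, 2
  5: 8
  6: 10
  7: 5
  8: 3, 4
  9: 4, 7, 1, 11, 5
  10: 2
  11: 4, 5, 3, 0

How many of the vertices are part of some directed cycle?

11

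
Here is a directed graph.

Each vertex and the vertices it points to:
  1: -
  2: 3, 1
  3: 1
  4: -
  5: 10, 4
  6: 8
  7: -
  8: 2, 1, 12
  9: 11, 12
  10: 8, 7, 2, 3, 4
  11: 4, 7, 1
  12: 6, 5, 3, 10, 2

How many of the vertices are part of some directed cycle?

A vertex is on a directed cycle iff it belongs to a strongly connected component of size ≥ 2 (or has a self-loop).
The vertices on cycles are {5, 6, 8, 10, 12} — 5 in total.

5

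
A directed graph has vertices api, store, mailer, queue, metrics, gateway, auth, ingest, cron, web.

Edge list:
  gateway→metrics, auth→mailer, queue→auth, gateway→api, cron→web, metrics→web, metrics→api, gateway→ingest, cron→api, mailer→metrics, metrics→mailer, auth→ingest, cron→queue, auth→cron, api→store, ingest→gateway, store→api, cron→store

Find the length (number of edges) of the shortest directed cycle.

For each vertex v, BFS finds the shortest path from v back to v.
The shortest such closed walk is store → api → store, length 2.

2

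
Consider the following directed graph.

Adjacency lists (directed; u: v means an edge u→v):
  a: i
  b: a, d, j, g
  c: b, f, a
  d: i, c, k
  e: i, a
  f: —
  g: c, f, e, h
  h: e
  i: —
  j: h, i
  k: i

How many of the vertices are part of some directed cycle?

4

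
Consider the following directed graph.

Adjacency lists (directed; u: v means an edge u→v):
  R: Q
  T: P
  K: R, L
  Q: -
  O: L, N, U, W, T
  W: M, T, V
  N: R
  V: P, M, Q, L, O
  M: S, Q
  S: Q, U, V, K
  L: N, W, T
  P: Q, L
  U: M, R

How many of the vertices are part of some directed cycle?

A vertex is on a directed cycle iff it belongs to a strongly connected component of size ≥ 2 (or has a self-loop).
The vertices on cycles are {K, L, M, O, P, S, T, U, V, W} — 10 in total.

10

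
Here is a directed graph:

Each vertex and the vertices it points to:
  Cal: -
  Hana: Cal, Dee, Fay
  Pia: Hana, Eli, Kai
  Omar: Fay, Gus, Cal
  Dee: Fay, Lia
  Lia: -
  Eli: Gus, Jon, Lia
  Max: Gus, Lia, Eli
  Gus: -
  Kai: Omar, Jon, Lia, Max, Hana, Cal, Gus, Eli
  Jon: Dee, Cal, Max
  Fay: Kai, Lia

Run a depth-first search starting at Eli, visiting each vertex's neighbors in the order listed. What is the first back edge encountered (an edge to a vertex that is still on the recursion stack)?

Omar→Fay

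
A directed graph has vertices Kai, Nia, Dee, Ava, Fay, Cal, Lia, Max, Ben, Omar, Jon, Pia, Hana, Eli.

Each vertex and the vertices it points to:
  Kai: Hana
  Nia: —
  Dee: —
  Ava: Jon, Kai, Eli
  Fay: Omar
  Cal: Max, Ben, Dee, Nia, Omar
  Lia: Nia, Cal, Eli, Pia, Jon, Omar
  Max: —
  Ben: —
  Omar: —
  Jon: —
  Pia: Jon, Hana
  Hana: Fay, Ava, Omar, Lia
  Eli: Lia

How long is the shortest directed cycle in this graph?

For each vertex v, BFS finds the shortest path from v back to v.
The shortest such closed walk is Lia → Eli → Lia, length 2.

2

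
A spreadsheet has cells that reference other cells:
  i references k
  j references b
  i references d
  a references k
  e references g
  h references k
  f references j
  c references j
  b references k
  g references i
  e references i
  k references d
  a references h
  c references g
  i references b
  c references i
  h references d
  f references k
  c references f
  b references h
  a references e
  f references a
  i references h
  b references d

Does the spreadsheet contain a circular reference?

DFS with white/gray/black marking, starting from g:
g gray
  i gray
    k gray
      d gray
      d black
    k black
    b gray
      b→d: d black — skip
      h gray
        h→d: d black — skip
        h→k: k black — skip
      h black
      b→k: k black — skip
    b black
    i→h: h black — skip
    i→d: d black — skip
  i black
g black
c gray
  c→g: g black — skip
  c→i: i black — skip
  f gray
    a gray
      a→k: k black — skip
      e gray
        e→g: g black — skip
        e→i: i black — skip
      e black
      a→h: h black — skip
    a black
    j gray
      j→b: b black — skip
    j black
    f→k: k black — skip
  f black
  c→j: j black — skip
c black
Every edge goes to a white or black vertex — no back edge, so the graph is acyclic.

No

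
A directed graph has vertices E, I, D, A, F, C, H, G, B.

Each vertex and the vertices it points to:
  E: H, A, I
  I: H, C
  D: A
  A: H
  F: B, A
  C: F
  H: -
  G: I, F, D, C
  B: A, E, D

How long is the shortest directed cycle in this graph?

5

For each vertex v, BFS finds the shortest path from v back to v.
The shortest such closed walk is F → B → E → I → C → F, length 5.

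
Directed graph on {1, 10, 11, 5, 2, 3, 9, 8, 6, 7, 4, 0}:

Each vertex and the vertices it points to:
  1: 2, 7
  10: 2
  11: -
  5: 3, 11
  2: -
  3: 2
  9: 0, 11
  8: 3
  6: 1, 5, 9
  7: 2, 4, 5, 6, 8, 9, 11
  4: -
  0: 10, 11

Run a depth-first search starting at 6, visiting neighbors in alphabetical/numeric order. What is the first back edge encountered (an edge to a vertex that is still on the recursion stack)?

DFS from 6 (visiting neighbors in alphabetical/numeric order); mark gray on enter, black on exit:
6 gray
  1 gray
    2 gray
    2 black
    7 gray
      7→2: 2 black — skip
      4 gray
      4 black
      5 gray
        3 gray
          3→2: 2 black — skip
        3 black
        11 gray
        11 black
      5 black
      7→6: 6 is gray → back edge
First back edge: 7 → 6.

7->6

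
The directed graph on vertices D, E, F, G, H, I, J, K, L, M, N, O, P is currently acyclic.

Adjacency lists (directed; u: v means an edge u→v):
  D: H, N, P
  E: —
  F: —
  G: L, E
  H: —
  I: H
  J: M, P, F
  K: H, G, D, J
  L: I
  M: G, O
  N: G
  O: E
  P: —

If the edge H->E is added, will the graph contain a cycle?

Adding H→E creates a cycle iff E can already reach H.
Explore from E: no path reaches H. The graph stays acyclic.

No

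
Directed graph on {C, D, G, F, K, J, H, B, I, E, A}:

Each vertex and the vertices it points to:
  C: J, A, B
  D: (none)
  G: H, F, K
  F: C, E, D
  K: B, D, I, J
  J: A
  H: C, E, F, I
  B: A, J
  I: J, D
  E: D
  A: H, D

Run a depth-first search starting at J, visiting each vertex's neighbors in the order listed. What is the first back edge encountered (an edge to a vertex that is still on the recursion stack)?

C->J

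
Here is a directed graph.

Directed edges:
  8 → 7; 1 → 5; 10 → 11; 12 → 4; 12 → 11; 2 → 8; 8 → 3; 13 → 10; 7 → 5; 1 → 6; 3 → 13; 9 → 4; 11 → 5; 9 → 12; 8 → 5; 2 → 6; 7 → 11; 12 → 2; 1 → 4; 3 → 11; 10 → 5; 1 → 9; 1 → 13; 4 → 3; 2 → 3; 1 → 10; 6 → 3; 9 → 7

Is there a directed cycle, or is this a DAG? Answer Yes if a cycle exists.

No

DFS with white/gray/black marking, starting from 6:
6 gray
  3 gray
    11 gray
      5 gray
      5 black
    11 black
    13 gray
      10 gray
        10→11: 11 black — skip
        10→5: 5 black — skip
      10 black
    13 black
  3 black
6 black
1 gray
  1→6: 6 black — skip
  9 gray
    12 gray
      12→11: 11 black — skip
      4 gray
        4→3: 3 black — skip
      4 black
      2 gray
        2→6: 6 black — skip
        8 gray
          8→5: 5 black — skip
          8→3: 3 black — skip
          7 gray
            7→5: 5 black — skip
            7→11: 11 black — skip
          7 black
        8 black
        2→3: 3 black — skip
      2 black
    12 black
    9→7: 7 black — skip
    9→4: 4 black — skip
  9 black
  1→5: 5 black — skip
  1→4: 4 black — skip
  1→13: 13 black — skip
  1→10: 10 black — skip
1 black
Every edge goes to a white or black vertex — no back edge, so the graph is acyclic.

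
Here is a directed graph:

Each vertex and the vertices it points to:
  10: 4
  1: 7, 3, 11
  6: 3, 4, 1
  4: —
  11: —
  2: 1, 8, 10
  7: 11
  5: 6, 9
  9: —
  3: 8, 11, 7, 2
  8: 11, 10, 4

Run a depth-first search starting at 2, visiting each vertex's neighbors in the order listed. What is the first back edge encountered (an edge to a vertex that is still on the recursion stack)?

DFS from 2 (visiting each vertex's neighbors in the order listed); mark gray on enter, black on exit:
2 gray
  1 gray
    7 gray
      11 gray
      11 black
    7 black
    3 gray
      8 gray
        8→11: 11 black — skip
        10 gray
          4 gray
          4 black
        10 black
        8→4: 4 black — skip
      8 black
      3→11: 11 black — skip
      3→7: 7 black — skip
      3→2: 2 is gray → back edge
First back edge: 3 → 2.

3->2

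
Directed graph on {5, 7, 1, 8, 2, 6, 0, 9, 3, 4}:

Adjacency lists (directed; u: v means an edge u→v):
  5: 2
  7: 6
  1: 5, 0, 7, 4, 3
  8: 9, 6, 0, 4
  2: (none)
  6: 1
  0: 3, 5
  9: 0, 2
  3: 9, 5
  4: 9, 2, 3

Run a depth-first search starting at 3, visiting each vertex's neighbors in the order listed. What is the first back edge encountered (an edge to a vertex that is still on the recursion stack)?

0->3

DFS from 3 (visiting each vertex's neighbors in the order listed); mark gray on enter, black on exit:
3 gray
  9 gray
    0 gray
      0→3: 3 is gray → back edge
First back edge: 0 → 3.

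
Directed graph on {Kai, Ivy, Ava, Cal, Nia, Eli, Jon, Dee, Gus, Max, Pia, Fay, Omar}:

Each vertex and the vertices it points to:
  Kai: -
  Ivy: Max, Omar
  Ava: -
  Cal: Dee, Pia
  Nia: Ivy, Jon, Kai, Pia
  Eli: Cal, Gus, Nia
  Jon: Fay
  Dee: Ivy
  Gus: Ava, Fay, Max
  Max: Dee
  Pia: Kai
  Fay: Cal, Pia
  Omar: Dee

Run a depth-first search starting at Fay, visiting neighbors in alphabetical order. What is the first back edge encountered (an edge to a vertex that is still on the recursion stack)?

Max→Dee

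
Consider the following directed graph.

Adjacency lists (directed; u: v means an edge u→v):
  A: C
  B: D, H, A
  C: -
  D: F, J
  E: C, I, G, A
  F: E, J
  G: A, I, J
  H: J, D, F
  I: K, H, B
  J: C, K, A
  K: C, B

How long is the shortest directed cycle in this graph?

4

For each vertex v, BFS finds the shortest path from v back to v.
The shortest such closed walk is E → I → H → F → E, length 4.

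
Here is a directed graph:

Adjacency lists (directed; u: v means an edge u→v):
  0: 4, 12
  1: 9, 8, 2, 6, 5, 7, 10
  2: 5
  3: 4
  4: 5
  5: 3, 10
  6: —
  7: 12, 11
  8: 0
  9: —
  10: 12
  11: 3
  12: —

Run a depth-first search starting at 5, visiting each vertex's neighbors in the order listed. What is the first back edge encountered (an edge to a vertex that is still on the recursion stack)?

DFS from 5 (visiting each vertex's neighbors in the order listed); mark gray on enter, black on exit:
5 gray
  3 gray
    4 gray
      4→5: 5 is gray → back edge
First back edge: 4 → 5.

4→5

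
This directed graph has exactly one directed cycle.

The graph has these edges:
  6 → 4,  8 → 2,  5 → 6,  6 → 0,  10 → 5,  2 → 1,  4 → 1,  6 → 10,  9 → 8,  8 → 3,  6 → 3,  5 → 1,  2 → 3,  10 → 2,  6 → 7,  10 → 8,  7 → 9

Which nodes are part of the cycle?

5, 6, 10

DFS with gray/black marking from 6:
6 gray
  3 gray
  3 black
  4 gray
    1 gray
    1 black
  4 black
  0 gray
  0 black
  10 gray
    5 gray
      5→6: 6 is gray → back edge
Back edge closes the cycle 6 → 10 → 5 → 6; its vertices are {5, 6, 10}.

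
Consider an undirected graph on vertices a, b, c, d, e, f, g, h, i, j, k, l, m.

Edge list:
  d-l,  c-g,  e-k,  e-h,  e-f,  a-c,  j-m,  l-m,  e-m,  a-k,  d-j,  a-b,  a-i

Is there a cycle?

DFS, tracking each vertex's parent; an edge to a visited non-parent vertex closes a cycle.
Start from i:
visit i (parent –)
  visit a (parent i)
    visit c (parent a)
      c–a: parent, skip
      visit g (parent c)
        g–c: parent, skip
    visit k (parent a)
      k–a: parent, skip
      visit e (parent k)
        e–k: parent, skip
        visit h (parent e)
          h–e: parent, skip
        visit m (parent e)
          visit l (parent m)
            visit d (parent l)
              d–l: parent, skip
              visit j (parent d)
                j–d: parent, skip
                j–m: m visited and ≠ parent → cycle
Cycle: m – l – d – j – m.

Yes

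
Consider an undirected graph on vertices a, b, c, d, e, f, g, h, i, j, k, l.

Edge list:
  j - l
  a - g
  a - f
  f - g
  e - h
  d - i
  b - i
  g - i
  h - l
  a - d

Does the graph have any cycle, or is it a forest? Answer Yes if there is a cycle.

Yes

DFS, tracking each vertex's parent; an edge to a visited non-parent vertex closes a cycle.
Start from e:
visit e (parent –)
  visit h (parent e)
    visit l (parent h)
      visit j (parent l)
        j–l: parent, skip
      l–h: parent, skip
    h–e: parent, skip
visit a (parent –)
  visit d (parent a)
    visit i (parent d)
      visit g (parent i)
        g–i: parent, skip
        visit f (parent g)
          f–a: a visited and ≠ parent → cycle
Cycle: a – d – i – g – f – a.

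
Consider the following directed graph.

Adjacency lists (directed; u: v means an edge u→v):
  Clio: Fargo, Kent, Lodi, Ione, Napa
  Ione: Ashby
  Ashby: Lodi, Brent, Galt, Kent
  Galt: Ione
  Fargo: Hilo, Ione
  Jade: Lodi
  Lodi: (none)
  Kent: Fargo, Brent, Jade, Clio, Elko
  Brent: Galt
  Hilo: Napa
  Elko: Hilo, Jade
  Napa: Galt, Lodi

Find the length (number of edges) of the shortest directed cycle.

For each vertex v, BFS finds the shortest path from v back to v.
The shortest such closed walk is Clio → Kent → Clio, length 2.

2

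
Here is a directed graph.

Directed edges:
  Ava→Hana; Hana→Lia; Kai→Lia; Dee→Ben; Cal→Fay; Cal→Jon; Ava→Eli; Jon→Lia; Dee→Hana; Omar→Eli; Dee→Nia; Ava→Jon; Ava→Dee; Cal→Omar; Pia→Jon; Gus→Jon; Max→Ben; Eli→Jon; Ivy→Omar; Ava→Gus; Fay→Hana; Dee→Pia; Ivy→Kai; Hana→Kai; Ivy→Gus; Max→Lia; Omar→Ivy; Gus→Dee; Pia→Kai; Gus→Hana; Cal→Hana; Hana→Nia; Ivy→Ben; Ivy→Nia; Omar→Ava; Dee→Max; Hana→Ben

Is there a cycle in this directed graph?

DFS with white/gray/black marking, starting from Cal:
Cal gray
  Hana gray
    Lia gray
    Lia black
    Kai gray
      Kai→Lia: Lia black — skip
    Kai black
    Nia gray
    Nia black
    Ben gray
    Ben black
  Hana black
  Fay gray
    Fay→Hana: Hana black — skip
  Fay black
  Omar gray
    Ava gray
      Gus gray
        Jon gray
          Jon→Lia: Lia black — skip
        Jon black
        Dee gray
          Dee→Ben: Ben black — skip
          Dee→Hana: Hana black — skip
          Pia gray
            Pia→Jon: Jon black — skip
            Pia→Kai: Kai black — skip
          Pia black
          Max gray
            Max→Ben: Ben black — skip
            Max→Lia: Lia black — skip
          Max black
          Dee→Nia: Nia black — skip
        Dee black
        Gus→Hana: Hana black — skip
      Gus black
      Ava→Dee: Dee black — skip
      Ava→Jon: Jon black — skip
      Eli gray
        Eli→Jon: Jon black — skip
      Eli black
      Ava→Hana: Hana black — skip
    Ava black
    Omar→Eli: Eli black — skip
    Ivy gray
      Ivy→Gus: Gus black — skip
      Ivy→Ben: Ben black — skip
      Ivy→Omar: Omar is gray → back edge
Back edge found, so a cycle exists: Omar → Ivy → Omar.

Yes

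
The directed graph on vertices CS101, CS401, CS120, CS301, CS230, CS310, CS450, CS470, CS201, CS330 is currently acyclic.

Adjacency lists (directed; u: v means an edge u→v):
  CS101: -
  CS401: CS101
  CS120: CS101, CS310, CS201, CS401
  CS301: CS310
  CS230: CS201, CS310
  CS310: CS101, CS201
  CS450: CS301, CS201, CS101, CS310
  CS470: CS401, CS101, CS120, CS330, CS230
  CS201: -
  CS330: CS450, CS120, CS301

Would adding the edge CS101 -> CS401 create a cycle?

Yes

Adding CS101→CS401 creates a cycle iff CS401 can already reach CS101.
Path from CS401: CS401 → CS101.
So CS401 → … → CS101 → CS401 is a cycle.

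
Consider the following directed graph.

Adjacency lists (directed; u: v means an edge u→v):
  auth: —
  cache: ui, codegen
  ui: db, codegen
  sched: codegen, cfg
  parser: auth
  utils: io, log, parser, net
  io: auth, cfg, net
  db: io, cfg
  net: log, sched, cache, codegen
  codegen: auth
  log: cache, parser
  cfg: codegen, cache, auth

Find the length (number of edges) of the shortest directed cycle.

4

For each vertex v, BFS finds the shortest path from v back to v.
The shortest such closed walk is cache → ui → db → cfg → cache, length 4.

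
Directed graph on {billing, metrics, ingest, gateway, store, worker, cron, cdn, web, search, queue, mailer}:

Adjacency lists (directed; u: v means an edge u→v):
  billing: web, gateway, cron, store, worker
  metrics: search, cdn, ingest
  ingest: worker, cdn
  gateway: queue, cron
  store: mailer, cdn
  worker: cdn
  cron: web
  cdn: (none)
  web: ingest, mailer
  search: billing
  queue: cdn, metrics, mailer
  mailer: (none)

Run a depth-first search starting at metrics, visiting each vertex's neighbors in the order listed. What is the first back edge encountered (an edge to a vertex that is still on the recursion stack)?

queue->metrics

DFS from metrics (visiting each vertex's neighbors in the order listed); mark gray on enter, black on exit:
metrics gray
  search gray
    billing gray
      web gray
        ingest gray
          worker gray
            cdn gray
            cdn black
          worker black
          ingest→cdn: cdn black — skip
        ingest black
        mailer gray
        mailer black
      web black
      gateway gray
        queue gray
          queue→cdn: cdn black — skip
          queue→metrics: metrics is gray → back edge
First back edge: queue → metrics.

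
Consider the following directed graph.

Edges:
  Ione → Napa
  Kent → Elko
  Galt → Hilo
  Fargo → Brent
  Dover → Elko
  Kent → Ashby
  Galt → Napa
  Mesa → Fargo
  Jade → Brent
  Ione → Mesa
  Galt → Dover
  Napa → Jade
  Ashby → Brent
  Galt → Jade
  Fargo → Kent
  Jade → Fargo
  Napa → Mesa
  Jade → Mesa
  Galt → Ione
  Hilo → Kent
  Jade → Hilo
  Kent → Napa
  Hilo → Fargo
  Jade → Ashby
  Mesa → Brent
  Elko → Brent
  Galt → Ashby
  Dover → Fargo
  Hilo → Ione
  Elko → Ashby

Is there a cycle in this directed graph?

DFS with white/gray/black marking, starting from Jade:
Jade gray
  Ashby gray
    Brent gray
    Brent black
  Ashby black
  Mesa gray
    Mesa→Brent: Brent black — skip
    Fargo gray
      Fargo→Brent: Brent black — skip
      Kent gray
        Kent→Ashby: Ashby black — skip
        Elko gray
          Elko→Ashby: Ashby black — skip
          Elko→Brent: Brent black — skip
        Elko black
        Napa gray
          Napa→Jade: Jade is gray → back edge
Back edge found, so a cycle exists: Jade → Mesa → Fargo → Kent → Napa → Jade.

Yes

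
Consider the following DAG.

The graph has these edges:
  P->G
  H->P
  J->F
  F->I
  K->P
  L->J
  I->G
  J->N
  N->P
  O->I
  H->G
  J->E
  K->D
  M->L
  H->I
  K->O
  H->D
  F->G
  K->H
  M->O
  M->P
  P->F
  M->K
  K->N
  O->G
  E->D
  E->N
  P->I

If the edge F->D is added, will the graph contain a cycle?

No

Adding F→D creates a cycle iff D can already reach F.
Explore from D: no path reaches F. The graph stays acyclic.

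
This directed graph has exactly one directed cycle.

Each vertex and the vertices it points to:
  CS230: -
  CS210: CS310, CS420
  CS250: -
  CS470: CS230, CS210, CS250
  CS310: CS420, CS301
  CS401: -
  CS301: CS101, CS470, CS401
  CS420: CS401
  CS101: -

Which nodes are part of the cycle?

CS210, CS301, CS310, CS470

DFS with gray/black marking from CS210:
CS210 gray
  CS310 gray
    CS420 gray
      CS401 gray
      CS401 black
    CS420 black
    CS301 gray
      CS101 gray
      CS101 black
      CS470 gray
        CS230 gray
        CS230 black
        CS470→CS210: CS210 is gray → back edge
Back edge closes the cycle CS210 → CS310 → CS301 → CS470 → CS210; its vertices are {CS210, CS301, CS310, CS470}.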